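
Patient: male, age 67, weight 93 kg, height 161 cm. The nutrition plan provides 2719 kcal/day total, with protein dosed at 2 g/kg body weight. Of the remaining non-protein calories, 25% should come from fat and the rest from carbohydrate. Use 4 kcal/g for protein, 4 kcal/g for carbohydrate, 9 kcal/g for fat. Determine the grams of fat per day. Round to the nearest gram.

Protein = 2 × 93 = 186 g → 186 × 4 = 744 kcal.
Non-protein calories = 2719 − 744 = 1975 kcal.
Fat: 25% × 1975 = 493.75 kcal; carbohydrate: 1481.25 kcal.
Fat: 493.75 kcal ÷ 9 kcal/g = 54.8611 g.

55 g/day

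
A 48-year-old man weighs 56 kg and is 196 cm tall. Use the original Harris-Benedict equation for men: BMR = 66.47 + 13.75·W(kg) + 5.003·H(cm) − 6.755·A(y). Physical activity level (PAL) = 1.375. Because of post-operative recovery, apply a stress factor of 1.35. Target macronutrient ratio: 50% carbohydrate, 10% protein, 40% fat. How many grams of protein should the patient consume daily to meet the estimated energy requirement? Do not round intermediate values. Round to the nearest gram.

69 g/day

Harris-Benedict: BMR = 66.47 + 13.75(56) + 5.003(196) − 6.755(48) = 1492.818 kcal/day.
TEE = 1492.818 × 1.375 = 2052.6248 kcal/day.
With stress factor 1.35: 2052.6248 × 1.35 = 2771.0434 kcal/day.
Protein energy = 10% × 2771.0434 = 277.1043 kcal.
Protein = 277.1043 ÷ 4 kcal/g = 69.2761 g.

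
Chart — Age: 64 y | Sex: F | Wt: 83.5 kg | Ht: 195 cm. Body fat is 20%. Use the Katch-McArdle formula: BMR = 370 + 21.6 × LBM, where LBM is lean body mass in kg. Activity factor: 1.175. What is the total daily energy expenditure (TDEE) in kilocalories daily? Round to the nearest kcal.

2130 kilocalories daily

LBM = 83.5 × (1 − 0.2) = 66.8 kg. Katch-McArdle: BMR = 370 + 21.6 × 66.8 = 1812.88 kcal/day.
TEE = BMR × activity factor = 1812.88 × 1.175 = 2130.134 kcal/day.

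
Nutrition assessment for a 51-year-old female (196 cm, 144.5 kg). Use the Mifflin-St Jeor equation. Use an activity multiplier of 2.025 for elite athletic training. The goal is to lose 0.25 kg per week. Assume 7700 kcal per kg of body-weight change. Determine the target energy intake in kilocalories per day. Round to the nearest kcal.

4289 kilocalories per day

Mifflin-St Jeor (female): BMR = 10(144.5) + 6.25(196) − 5(51) − 161 = 1445 + 1225 − 255 − 161 = 2254 kcal/day.
TEE = 2254 × 2.025 = 4564.35 kcal/day.
Required daily deficit = 0.25 × 7700 ÷ 7 = 275 kcal/day.
Target intake = 4564.35 − 275 = 4289.35 kcal/day.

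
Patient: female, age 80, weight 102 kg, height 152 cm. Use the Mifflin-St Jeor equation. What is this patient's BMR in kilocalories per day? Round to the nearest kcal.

1409 kilocalories per day

Mifflin-St Jeor (female): BMR = 10(102) + 6.25(152) − 5(80) − 161 = 1020 + 950 − 400 − 161 = 1409 kcal/day.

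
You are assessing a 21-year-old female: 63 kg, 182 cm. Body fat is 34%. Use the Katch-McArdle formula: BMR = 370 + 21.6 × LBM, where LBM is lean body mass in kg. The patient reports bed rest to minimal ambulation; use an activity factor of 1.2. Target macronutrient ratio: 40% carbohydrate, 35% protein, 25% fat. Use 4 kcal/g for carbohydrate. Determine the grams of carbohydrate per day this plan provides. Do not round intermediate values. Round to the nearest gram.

152 g/day

LBM = 63 × (1 − 0.34) = 41.58 kg. Katch-McArdle: BMR = 370 + 21.6 × 41.58 = 1268.128 kcal/day.
TEE = 1268.128 × 1.2 = 1521.7536 kcal/day.
Carbohydrate energy = 40% × 1521.7536 = 608.7014 kcal.
Carbohydrate = 608.7014 ÷ 4 kcal/g = 152.1754 g.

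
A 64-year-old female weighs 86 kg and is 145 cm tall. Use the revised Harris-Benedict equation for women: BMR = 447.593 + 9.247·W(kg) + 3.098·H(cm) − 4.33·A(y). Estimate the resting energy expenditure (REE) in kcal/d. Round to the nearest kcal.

Harris-Benedict: BMR = 447.593 + 9.247(86) + 3.098(145) − 4.33(64) = 1414.925 kcal/day.

1415 kcal/d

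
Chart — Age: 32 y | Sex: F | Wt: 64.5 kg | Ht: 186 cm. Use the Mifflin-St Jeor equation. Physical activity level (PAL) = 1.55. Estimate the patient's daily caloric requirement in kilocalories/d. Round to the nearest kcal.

Mifflin-St Jeor (female): BMR = 10(64.5) + 6.25(186) − 5(32) − 161 = 645 + 1162.5 − 160 − 161 = 1486.5 kcal/day.
TEE = BMR × activity factor = 1486.5 × 1.55 = 2304.075 kcal/day.

2304 kilocalories/d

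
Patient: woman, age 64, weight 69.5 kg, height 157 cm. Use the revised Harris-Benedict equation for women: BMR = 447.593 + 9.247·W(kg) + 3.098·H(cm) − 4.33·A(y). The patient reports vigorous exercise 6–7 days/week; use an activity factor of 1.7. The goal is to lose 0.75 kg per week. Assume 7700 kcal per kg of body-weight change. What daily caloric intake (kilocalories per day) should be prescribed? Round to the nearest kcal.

1384 kilocalories per day

Harris-Benedict: BMR = 447.593 + 9.247(69.5) + 3.098(157) − 4.33(64) = 1299.5255 kcal/day.
TEE = 1299.5255 × 1.7 = 2209.1934 kcal/day.
Required daily deficit = 0.75 × 7700 ÷ 7 = 825 kcal/day.
Target intake = 2209.1934 − 825 = 1384.1934 kcal/day.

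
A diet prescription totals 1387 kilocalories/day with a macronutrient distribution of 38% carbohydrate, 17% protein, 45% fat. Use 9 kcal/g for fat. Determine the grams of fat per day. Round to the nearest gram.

Fat energy = 45% × 1387 = 624.15 kcal.
At 9 kcal/g: 624.15 ÷ 9 = 69.35 g.

69 g/day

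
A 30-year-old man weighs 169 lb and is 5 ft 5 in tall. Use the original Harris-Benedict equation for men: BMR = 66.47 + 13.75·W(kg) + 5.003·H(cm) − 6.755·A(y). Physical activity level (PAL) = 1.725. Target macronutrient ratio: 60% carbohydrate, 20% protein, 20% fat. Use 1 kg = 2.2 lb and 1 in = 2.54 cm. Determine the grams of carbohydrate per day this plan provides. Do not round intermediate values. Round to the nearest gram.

Convert to metric: weight = 169 ÷ 2.2 = 76.8182 kg; height = (5×12 + 5) × 2.54 = 65 × 2.54 = 165.1 cm.
Harris-Benedict: BMR = 66.47 + 13.75(76.8182) + 5.003(165.1) − 6.755(30) = 1746.0653 kcal/day.
TEE = 1746.0653 × 1.725 = 3011.9626 kcal/day.
Carbohydrate energy = 60% × 3011.9626 = 1807.1776 kcal.
Carbohydrate = 1807.1776 ÷ 4 kcal/g = 451.7944 g.

452 g/day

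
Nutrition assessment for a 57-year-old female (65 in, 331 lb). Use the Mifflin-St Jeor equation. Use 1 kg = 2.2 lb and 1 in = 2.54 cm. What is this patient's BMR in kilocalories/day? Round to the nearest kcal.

2090 kilocalories/day

Convert to metric: weight = 331 ÷ 2.2 = 150.4545 kg; height = 65 × 2.54 = 165.1 cm.
Mifflin-St Jeor (female): BMR = 10(150.4545) + 6.25(165.1) − 5(57) − 161 = 1504.5455 + 1031.875 − 285 − 161 = 2090.4205 kcal/day.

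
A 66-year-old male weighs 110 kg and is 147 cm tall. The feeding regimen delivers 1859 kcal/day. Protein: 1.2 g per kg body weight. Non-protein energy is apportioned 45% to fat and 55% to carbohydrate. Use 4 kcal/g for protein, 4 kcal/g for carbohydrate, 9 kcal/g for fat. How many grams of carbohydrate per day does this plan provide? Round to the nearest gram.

Protein = 1.2 × 110 = 132 g → 132 × 4 = 528 kcal.
Non-protein calories = 1859 − 528 = 1331 kcal.
Fat: 45% × 1331 = 598.95 kcal; carbohydrate: 732.05 kcal.
Carbohydrate: 732.05 kcal ÷ 4 kcal/g = 183.0125 g.

183 g/day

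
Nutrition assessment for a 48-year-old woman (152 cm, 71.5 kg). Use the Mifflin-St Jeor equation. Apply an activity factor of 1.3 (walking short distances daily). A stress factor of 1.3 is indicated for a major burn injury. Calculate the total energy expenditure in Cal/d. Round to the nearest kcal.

2136 Cal/d

Mifflin-St Jeor (female): BMR = 10(71.5) + 6.25(152) − 5(48) − 161 = 715 + 950 − 240 − 161 = 1264 kcal/day.
TEE = BMR × activity factor = 1264 × 1.3 = 1643.2 kcal/day.
Apply stress factor: 1643.2 × 1.3 = 2136.16 kcal/day.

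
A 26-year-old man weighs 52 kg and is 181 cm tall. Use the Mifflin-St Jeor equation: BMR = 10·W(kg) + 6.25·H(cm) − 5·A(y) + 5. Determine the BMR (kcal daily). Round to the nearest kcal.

1526 kcal daily

Mifflin-St Jeor (male): BMR = 10(52) + 6.25(181) − 5(26) + 5 = 520 + 1131.25 − 130 + 5 = 1526.25 kcal/day.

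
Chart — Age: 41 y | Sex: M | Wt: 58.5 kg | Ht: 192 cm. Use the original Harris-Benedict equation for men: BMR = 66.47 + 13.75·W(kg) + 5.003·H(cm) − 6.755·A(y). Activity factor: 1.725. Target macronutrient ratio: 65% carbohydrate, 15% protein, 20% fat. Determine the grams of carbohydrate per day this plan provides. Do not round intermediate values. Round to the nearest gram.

436 g/day

Harris-Benedict: BMR = 66.47 + 13.75(58.5) + 5.003(192) − 6.755(41) = 1554.466 kcal/day.
TEE = 1554.466 × 1.725 = 2681.4539 kcal/day.
Carbohydrate energy = 65% × 2681.4539 = 1742.945 kcal.
Carbohydrate = 1742.945 ÷ 4 kcal/g = 435.7363 g.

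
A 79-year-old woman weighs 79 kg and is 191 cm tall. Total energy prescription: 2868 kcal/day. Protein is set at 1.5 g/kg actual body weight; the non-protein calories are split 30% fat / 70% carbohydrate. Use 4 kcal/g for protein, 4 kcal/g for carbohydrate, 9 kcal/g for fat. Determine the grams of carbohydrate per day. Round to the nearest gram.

419 g/day

Protein = 1.5 × 79 = 118.5 g → 118.5 × 4 = 474 kcal.
Non-protein calories = 2868 − 474 = 2394 kcal.
Fat: 30% × 2394 = 718.2 kcal; carbohydrate: 1675.8 kcal.
Carbohydrate: 1675.8 kcal ÷ 4 kcal/g = 418.95 g.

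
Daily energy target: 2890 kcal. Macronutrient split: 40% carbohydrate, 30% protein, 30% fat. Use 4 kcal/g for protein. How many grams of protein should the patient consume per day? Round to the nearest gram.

217 g/day

Protein energy = 30% × 2890 = 867 kcal.
At 4 kcal/g: 867 ÷ 4 = 216.75 g.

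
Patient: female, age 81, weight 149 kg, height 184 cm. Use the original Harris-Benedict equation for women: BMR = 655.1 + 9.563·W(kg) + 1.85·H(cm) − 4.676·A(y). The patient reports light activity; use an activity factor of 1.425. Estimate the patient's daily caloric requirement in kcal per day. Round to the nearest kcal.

2909 kcal per day

Harris-Benedict: BMR = 655.1 + 9.563(149) + 1.85(184) − 4.676(81) = 2041.631 kcal/day.
TEE = BMR × activity factor = 2041.631 × 1.425 = 2909.3242 kcal/day.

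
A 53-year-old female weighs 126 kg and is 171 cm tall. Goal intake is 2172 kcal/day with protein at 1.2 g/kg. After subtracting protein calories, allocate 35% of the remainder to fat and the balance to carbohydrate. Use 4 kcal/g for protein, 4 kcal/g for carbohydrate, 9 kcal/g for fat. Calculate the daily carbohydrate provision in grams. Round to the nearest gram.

255 g/day

Protein = 1.2 × 126 = 151.2 g → 151.2 × 4 = 604.8 kcal.
Non-protein calories = 2172 − 604.8 = 1567.2 kcal.
Fat: 35% × 1567.2 = 548.52 kcal; carbohydrate: 1018.68 kcal.
Carbohydrate: 1018.68 kcal ÷ 4 kcal/g = 254.67 g.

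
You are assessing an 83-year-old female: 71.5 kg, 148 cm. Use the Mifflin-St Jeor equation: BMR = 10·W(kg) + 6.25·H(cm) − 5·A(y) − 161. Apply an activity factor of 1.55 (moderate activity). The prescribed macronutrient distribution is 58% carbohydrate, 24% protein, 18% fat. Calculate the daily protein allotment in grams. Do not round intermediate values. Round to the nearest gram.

Mifflin-St Jeor (female): BMR = 10(71.5) + 6.25(148) − 5(83) − 161 = 715 + 925 − 415 − 161 = 1064 kcal/day.
TEE = 1064 × 1.55 = 1649.2 kcal/day.
Protein energy = 24% × 1649.2 = 395.808 kcal.
Protein = 395.808 ÷ 4 kcal/g = 98.952 g.

99 g/day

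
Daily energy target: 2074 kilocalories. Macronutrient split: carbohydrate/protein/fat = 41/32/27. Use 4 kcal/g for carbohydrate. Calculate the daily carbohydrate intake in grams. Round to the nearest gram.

213 g/day

Carbohydrate energy = 41% × 2074 = 850.34 kcal.
At 4 kcal/g: 850.34 ÷ 4 = 212.585 g.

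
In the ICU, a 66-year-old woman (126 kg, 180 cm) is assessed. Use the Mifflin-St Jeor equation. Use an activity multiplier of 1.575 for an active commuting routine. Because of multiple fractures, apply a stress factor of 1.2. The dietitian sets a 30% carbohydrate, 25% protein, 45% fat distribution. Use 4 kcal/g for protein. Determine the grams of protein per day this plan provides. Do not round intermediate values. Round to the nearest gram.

Mifflin-St Jeor (female): BMR = 10(126) + 6.25(180) − 5(66) − 161 = 1260 + 1125 − 330 − 161 = 1894 kcal/day.
TEE = 1894 × 1.575 = 2983.05 kcal/day.
With stress factor 1.2: 2983.05 × 1.2 = 3579.66 kcal/day.
Protein energy = 25% × 3579.66 = 894.915 kcal.
Protein = 894.915 ÷ 4 kcal/g = 223.7288 g.

224 g/day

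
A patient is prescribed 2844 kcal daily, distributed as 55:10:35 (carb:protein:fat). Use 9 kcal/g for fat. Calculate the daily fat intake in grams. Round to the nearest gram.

111 g/day

Fat energy = 35% × 2844 = 995.4 kcal.
At 9 kcal/g: 995.4 ÷ 9 = 110.6 g.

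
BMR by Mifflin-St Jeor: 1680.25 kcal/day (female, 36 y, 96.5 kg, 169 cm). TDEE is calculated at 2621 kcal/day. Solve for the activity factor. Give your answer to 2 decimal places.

Activity factor = TEE ÷ BMR = 2621 ÷ 1680.25 = 1.56.

1.56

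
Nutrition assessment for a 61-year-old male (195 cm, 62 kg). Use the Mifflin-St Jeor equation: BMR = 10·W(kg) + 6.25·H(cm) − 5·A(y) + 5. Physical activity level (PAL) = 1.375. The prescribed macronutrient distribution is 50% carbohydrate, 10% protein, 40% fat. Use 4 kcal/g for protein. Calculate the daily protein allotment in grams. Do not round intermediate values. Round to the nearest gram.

53 g/day

Mifflin-St Jeor (male): BMR = 10(62) + 6.25(195) − 5(61) + 5 = 620 + 1218.75 − 305 + 5 = 1538.75 kcal/day.
TEE = 1538.75 × 1.375 = 2115.7813 kcal/day.
Protein energy = 10% × 2115.7813 = 211.5781 kcal.
Protein = 211.5781 ÷ 4 kcal/g = 52.8945 g.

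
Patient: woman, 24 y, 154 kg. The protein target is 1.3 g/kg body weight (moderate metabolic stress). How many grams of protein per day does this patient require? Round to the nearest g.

200 g/day

Protein = 1.3 g/kg × 154 kg = 200.2 g/day.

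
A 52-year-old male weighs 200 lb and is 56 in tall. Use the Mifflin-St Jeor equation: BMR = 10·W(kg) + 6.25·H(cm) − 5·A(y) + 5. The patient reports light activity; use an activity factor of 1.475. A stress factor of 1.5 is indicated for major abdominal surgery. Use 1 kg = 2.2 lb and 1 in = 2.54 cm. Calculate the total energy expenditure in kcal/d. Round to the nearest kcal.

Convert to metric: weight = 200 ÷ 2.2 = 90.9091 kg; height = 56 × 2.54 = 142.24 cm.
Mifflin-St Jeor (male): BMR = 10(90.9091) + 6.25(142.24) − 5(52) + 5 = 909.0909 + 889 − 260 + 5 = 1543.0909 kcal/day.
TEE = BMR × activity factor = 1543.0909 × 1.475 = 2276.0591 kcal/day.
Apply stress factor: 2276.0591 × 1.5 = 3414.0886 kcal/day.

3414 kcal/d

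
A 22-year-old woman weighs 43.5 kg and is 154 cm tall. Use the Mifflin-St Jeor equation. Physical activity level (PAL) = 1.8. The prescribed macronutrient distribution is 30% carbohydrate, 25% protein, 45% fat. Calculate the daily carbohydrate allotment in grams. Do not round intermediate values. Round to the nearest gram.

152 g/day

Mifflin-St Jeor (female): BMR = 10(43.5) + 6.25(154) − 5(22) − 161 = 435 + 962.5 − 110 − 161 = 1126.5 kcal/day.
TEE = 1126.5 × 1.8 = 2027.7 kcal/day.
Carbohydrate energy = 30% × 2027.7 = 608.31 kcal.
Carbohydrate = 608.31 ÷ 4 kcal/g = 152.0775 g.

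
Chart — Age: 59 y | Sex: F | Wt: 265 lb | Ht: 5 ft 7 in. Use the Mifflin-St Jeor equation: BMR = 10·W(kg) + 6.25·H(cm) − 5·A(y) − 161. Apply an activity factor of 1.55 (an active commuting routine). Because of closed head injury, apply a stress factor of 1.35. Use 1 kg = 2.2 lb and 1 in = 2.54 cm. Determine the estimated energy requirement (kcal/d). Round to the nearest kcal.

3792 kcal/d

Convert to metric: weight = 265 ÷ 2.2 = 120.4545 kg; height = (5×12 + 7) × 2.54 = 67 × 2.54 = 170.18 cm.
Mifflin-St Jeor (female): BMR = 10(120.4545) + 6.25(170.18) − 5(59) − 161 = 1204.5455 + 1063.625 − 295 − 161 = 1812.1705 kcal/day.
TEE = BMR × activity factor = 1812.1705 × 1.55 = 2808.8642 kcal/day.
Apply stress factor: 2808.8642 × 1.35 = 3791.9667 kcal/day.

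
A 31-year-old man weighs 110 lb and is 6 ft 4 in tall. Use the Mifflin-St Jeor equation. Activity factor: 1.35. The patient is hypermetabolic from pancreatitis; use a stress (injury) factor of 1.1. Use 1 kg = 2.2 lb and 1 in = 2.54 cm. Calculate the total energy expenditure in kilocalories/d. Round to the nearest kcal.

Convert to metric: weight = 110 ÷ 2.2 = 50 kg; height = (6×12 + 4) × 2.54 = 76 × 2.54 = 193.04 cm.
Mifflin-St Jeor (male): BMR = 10(50) + 6.25(193.04) − 5(31) + 5 = 500 + 1206.5 − 155 + 5 = 1556.5 kcal/day.
TEE = BMR × activity factor = 1556.5 × 1.35 = 2101.275 kcal/day.
Apply stress factor: 2101.275 × 1.1 = 2311.4025 kcal/day.

2311 kilocalories/d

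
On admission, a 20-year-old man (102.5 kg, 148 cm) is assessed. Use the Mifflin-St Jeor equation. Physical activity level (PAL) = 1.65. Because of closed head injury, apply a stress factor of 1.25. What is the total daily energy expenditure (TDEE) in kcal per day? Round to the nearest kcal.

Mifflin-St Jeor (male): BMR = 10(102.5) + 6.25(148) − 5(20) + 5 = 1025 + 925 − 100 + 5 = 1855 kcal/day.
TEE = BMR × activity factor = 1855 × 1.65 = 3060.75 kcal/day.
Apply stress factor: 3060.75 × 1.25 = 3825.9375 kcal/day.

3826 kcal per day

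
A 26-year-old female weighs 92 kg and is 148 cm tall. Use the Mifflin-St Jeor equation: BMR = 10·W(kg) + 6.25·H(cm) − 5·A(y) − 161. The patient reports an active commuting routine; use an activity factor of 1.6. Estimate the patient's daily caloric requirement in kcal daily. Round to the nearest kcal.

2486 kcal daily

Mifflin-St Jeor (female): BMR = 10(92) + 6.25(148) − 5(26) − 161 = 920 + 925 − 130 − 161 = 1554 kcal/day.
TEE = BMR × activity factor = 1554 × 1.6 = 2486.4 kcal/day.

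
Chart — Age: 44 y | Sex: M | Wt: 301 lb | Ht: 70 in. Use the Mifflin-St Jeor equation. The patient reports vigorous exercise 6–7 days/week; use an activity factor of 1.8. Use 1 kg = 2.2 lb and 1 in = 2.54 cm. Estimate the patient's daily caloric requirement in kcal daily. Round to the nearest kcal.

Convert to metric: weight = 301 ÷ 2.2 = 136.8182 kg; height = 70 × 2.54 = 177.8 cm.
Mifflin-St Jeor (male): BMR = 10(136.8182) + 6.25(177.8) − 5(44) + 5 = 1368.1818 + 1111.25 − 220 + 5 = 2264.4318 kcal/day.
TEE = BMR × activity factor = 2264.4318 × 1.8 = 4075.9773 kcal/day.

4076 kcal daily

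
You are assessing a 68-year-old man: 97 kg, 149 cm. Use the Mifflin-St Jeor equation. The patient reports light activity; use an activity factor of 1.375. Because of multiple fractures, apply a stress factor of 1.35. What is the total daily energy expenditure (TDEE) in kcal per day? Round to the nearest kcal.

Mifflin-St Jeor (male): BMR = 10(97) + 6.25(149) − 5(68) + 5 = 970 + 931.25 − 340 + 5 = 1566.25 kcal/day.
TEE = BMR × activity factor = 1566.25 × 1.375 = 2153.5938 kcal/day.
Apply stress factor: 2153.5938 × 1.35 = 2907.3516 kcal/day.

2907 kcal per day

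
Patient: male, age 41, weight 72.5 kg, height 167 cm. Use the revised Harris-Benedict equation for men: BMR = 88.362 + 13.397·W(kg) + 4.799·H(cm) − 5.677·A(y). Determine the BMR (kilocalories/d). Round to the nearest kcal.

Harris-Benedict: BMR = 88.362 + 13.397(72.5) + 4.799(167) − 5.677(41) = 1628.3205 kcal/day.

1628 kilocalories/d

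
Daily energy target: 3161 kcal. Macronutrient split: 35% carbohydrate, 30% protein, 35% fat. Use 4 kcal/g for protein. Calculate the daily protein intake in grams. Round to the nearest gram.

237 g/day

Protein energy = 30% × 3161 = 948.3 kcal.
At 4 kcal/g: 948.3 ÷ 4 = 237.075 g.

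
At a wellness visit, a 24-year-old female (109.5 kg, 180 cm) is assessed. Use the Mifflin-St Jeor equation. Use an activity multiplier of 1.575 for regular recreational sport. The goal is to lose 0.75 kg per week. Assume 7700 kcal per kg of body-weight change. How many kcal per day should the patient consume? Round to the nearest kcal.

2229 kcal per day

Mifflin-St Jeor (female): BMR = 10(109.5) + 6.25(180) − 5(24) − 161 = 1095 + 1125 − 120 − 161 = 1939 kcal/day.
TEE = 1939 × 1.575 = 3053.925 kcal/day.
Required daily deficit = 0.75 × 7700 ÷ 7 = 825 kcal/day.
Target intake = 3053.925 − 825 = 2228.925 kcal/day.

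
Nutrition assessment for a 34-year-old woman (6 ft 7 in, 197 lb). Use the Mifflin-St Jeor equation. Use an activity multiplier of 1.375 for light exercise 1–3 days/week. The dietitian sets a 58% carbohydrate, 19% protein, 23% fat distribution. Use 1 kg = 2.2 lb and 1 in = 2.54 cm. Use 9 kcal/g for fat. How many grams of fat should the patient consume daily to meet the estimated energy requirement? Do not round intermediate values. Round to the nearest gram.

Convert to metric: weight = 197 ÷ 2.2 = 89.5455 kg; height = (6×12 + 7) × 2.54 = 79 × 2.54 = 200.66 cm.
Mifflin-St Jeor (female): BMR = 10(89.5455) + 6.25(200.66) − 5(34) − 161 = 895.4545 + 1254.125 − 170 − 161 = 1818.5795 kcal/day.
TEE = 1818.5795 × 1.375 = 2500.5469 kcal/day.
Fat energy = 23% × 2500.5469 = 575.1258 kcal.
Fat = 575.1258 ÷ 9 kcal/g = 63.9029 g.

64 g/day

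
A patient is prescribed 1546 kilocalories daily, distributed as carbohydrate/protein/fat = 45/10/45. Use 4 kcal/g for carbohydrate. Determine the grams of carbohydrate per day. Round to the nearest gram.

174 g/day

Carbohydrate energy = 45% × 1546 = 695.7 kcal.
At 4 kcal/g: 695.7 ÷ 4 = 173.925 g.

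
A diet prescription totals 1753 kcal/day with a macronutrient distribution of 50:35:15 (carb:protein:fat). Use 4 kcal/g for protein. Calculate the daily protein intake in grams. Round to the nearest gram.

Protein energy = 35% × 1753 = 613.55 kcal.
At 4 kcal/g: 613.55 ÷ 4 = 153.3875 g.

153 g/day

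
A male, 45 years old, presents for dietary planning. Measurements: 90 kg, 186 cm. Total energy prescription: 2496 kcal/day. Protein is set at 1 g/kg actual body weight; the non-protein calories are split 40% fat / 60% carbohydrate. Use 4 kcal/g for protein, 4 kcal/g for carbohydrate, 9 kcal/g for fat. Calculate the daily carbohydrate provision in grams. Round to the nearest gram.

320 g/day

Protein = 1 × 90 = 90 g → 90 × 4 = 360 kcal.
Non-protein calories = 2496 − 360 = 2136 kcal.
Fat: 40% × 2136 = 854.4 kcal; carbohydrate: 1281.6 kcal.
Carbohydrate: 1281.6 kcal ÷ 4 kcal/g = 320.4 g.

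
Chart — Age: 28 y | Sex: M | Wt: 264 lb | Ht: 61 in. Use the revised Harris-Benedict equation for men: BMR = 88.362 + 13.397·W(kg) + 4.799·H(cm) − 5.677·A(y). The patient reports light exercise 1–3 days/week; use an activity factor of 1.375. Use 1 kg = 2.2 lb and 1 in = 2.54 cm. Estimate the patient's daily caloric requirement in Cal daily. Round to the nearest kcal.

Convert to metric: weight = 264 ÷ 2.2 = 120 kg; height = 61 × 2.54 = 154.94 cm.
Harris-Benedict: BMR = 88.362 + 13.397(120) + 4.799(154.94) − 5.677(28) = 2280.6031 kcal/day.
TEE = BMR × activity factor = 2280.6031 × 1.375 = 3135.8292 kcal/day.

3136 Cal daily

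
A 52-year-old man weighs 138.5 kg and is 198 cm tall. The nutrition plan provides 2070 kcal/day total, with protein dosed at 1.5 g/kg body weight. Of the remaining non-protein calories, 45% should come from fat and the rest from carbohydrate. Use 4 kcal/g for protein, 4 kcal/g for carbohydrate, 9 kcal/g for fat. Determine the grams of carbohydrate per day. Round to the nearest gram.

Protein = 1.5 × 138.5 = 207.75 g → 207.75 × 4 = 831 kcal.
Non-protein calories = 2070 − 831 = 1239 kcal.
Fat: 45% × 1239 = 557.55 kcal; carbohydrate: 681.45 kcal.
Carbohydrate: 681.45 kcal ÷ 4 kcal/g = 170.3625 g.

170 g/day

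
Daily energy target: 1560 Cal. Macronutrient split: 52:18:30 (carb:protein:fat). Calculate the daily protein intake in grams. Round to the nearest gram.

70 g/day

Protein energy = 18% × 1560 = 280.8 kcal.
At 4 kcal/g: 280.8 ÷ 4 = 70.2 g.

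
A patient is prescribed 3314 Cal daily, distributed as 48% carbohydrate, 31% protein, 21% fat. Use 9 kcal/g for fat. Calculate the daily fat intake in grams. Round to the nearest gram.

Fat energy = 21% × 3314 = 695.94 kcal.
At 9 kcal/g: 695.94 ÷ 9 = 77.3267 g.

77 g/day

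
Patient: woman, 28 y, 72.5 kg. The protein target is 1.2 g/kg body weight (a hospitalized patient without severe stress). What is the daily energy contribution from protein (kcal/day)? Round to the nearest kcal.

348 kcal/day

Protein = 1.2 g/kg × 72.5 kg = 87 g/day.
Protein energy = 87 g × 4 kcal/g = 348 kcal/day.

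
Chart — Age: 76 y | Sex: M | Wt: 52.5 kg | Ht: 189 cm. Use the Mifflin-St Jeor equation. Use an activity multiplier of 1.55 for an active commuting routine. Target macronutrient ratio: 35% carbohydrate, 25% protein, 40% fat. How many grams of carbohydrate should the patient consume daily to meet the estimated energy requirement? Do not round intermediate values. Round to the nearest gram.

181 g/day

Mifflin-St Jeor (male): BMR = 10(52.5) + 6.25(189) − 5(76) + 5 = 525 + 1181.25 − 380 + 5 = 1331.25 kcal/day.
TEE = 1331.25 × 1.55 = 2063.4375 kcal/day.
Carbohydrate energy = 35% × 2063.4375 = 722.2031 kcal.
Carbohydrate = 722.2031 ÷ 4 kcal/g = 180.5508 g.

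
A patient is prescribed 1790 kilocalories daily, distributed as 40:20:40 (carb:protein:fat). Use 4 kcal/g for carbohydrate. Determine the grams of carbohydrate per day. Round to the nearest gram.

Carbohydrate energy = 40% × 1790 = 716 kcal.
At 4 kcal/g: 716 ÷ 4 = 179 g.

179 g/day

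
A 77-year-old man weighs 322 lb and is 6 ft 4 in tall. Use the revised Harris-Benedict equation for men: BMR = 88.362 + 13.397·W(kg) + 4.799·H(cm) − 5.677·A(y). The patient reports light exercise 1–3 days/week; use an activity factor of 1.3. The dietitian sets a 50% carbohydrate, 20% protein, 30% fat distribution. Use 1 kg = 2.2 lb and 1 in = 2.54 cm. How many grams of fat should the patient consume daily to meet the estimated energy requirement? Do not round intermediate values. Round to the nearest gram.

110 g/day

Convert to metric: weight = 322 ÷ 2.2 = 146.3636 kg; height = (6×12 + 4) × 2.54 = 76 × 2.54 = 193.04 cm.
Harris-Benedict: BMR = 88.362 + 13.397(146.3636) + 4.799(193.04) − 5.677(77) = 2538.4656 kcal/day.
TEE = 2538.4656 × 1.3 = 3300.0053 kcal/day.
Fat energy = 30% × 3300.0053 = 990.0016 kcal.
Fat = 990.0016 ÷ 9 kcal/g = 110.0002 g.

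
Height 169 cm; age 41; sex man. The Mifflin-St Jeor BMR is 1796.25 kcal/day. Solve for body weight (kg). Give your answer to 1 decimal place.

94.0 kg

1796.25 = 10·W + 6.25(169) − 5(41) + 5
10·W = 1796.25 − 856.25 = 940, so W = 94 kg.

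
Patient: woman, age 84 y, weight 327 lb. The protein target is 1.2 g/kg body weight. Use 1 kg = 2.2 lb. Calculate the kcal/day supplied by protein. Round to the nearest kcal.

Weight in kg = 327 ÷ 2.2 = 148.6364 kg.
Protein = 1.2 g/kg × 148.6364 kg = 178.3636 g/day.
Protein energy = 178.3636 g × 4 kcal/g = 713.4545 kcal/day.

713 kcal/day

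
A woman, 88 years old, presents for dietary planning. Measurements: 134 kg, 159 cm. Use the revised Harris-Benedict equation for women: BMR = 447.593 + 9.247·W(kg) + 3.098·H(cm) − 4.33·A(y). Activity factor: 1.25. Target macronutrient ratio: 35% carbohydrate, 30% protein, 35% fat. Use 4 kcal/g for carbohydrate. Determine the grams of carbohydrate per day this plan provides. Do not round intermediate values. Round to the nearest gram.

Harris-Benedict: BMR = 447.593 + 9.247(134) + 3.098(159) − 4.33(88) = 1798.233 kcal/day.
TEE = 1798.233 × 1.25 = 2247.7913 kcal/day.
Carbohydrate energy = 35% × 2247.7913 = 786.7269 kcal.
Carbohydrate = 786.7269 ÷ 4 kcal/g = 196.6817 g.

197 g/day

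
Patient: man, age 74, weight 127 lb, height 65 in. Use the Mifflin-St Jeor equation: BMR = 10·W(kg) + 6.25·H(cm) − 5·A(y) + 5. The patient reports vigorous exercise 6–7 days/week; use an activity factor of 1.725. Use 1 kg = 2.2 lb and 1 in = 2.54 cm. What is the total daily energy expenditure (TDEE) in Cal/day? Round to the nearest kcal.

2146 Cal/day

Convert to metric: weight = 127 ÷ 2.2 = 57.7273 kg; height = 65 × 2.54 = 165.1 cm.
Mifflin-St Jeor (male): BMR = 10(57.7273) + 6.25(165.1) − 5(74) + 5 = 577.2727 + 1031.875 − 370 + 5 = 1244.1477 kcal/day.
TEE = BMR × activity factor = 1244.1477 × 1.725 = 2146.1548 kcal/day.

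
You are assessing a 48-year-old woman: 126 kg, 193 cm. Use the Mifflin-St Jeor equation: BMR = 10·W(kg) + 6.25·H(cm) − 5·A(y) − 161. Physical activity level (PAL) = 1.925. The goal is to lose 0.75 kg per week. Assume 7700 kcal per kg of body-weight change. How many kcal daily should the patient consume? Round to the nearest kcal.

3151 kcal daily

Mifflin-St Jeor (female): BMR = 10(126) + 6.25(193) − 5(48) − 161 = 1260 + 1206.25 − 240 − 161 = 2065.25 kcal/day.
TEE = 2065.25 × 1.925 = 3975.6063 kcal/day.
Required daily deficit = 0.75 × 7700 ÷ 7 = 825 kcal/day.
Target intake = 3975.6063 − 825 = 3150.6063 kcal/day.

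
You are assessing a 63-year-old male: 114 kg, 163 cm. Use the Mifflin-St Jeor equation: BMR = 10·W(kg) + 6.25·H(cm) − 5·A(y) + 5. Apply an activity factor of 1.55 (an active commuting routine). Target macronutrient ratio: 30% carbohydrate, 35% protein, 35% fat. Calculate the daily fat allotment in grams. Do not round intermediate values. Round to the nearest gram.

111 g/day

Mifflin-St Jeor (male): BMR = 10(114) + 6.25(163) − 5(63) + 5 = 1140 + 1018.75 − 315 + 5 = 1848.75 kcal/day.
TEE = 1848.75 × 1.55 = 2865.5625 kcal/day.
Fat energy = 35% × 2865.5625 = 1002.9469 kcal.
Fat = 1002.9469 ÷ 9 kcal/g = 111.4385 g.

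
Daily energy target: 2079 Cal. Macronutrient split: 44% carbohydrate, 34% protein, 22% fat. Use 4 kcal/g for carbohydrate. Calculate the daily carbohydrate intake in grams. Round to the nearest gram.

229 g/day

Carbohydrate energy = 44% × 2079 = 914.76 kcal.
At 4 kcal/g: 914.76 ÷ 4 = 228.69 g.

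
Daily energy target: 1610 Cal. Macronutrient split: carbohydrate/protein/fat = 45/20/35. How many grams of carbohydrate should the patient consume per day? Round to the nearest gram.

Carbohydrate energy = 45% × 1610 = 724.5 kcal.
At 4 kcal/g: 724.5 ÷ 4 = 181.125 g.

181 g/day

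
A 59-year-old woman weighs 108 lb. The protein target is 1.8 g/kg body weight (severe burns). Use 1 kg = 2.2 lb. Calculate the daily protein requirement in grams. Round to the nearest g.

88 g/day

Weight in kg = 108 ÷ 2.2 = 49.0909 kg.
Protein = 1.8 g/kg × 49.0909 kg = 88.3636 g/day.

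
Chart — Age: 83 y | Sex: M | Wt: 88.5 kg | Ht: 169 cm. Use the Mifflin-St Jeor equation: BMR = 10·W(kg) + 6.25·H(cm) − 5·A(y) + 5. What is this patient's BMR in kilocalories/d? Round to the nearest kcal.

1531 kilocalories/d

Mifflin-St Jeor (male): BMR = 10(88.5) + 6.25(169) − 5(83) + 5 = 885 + 1056.25 − 415 + 5 = 1531.25 kcal/day.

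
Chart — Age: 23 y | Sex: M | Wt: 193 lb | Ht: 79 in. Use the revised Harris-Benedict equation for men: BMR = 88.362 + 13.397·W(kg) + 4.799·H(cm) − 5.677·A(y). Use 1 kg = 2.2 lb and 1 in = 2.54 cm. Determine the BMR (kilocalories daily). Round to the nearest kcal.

Convert to metric: weight = 193 ÷ 2.2 = 87.7273 kg; height = 79 × 2.54 = 200.66 cm.
Harris-Benedict: BMR = 88.362 + 13.397(87.7273) + 4.799(200.66) − 5.677(23) = 2096.0406 kcal/day.

2096 kilocalories daily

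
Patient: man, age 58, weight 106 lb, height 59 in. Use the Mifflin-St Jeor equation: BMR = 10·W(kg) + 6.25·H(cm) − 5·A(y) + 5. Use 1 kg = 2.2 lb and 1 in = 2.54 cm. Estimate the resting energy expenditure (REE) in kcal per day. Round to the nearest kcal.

1133 kcal per day

Convert to metric: weight = 106 ÷ 2.2 = 48.1818 kg; height = 59 × 2.54 = 149.86 cm.
Mifflin-St Jeor (male): BMR = 10(48.1818) + 6.25(149.86) − 5(58) + 5 = 481.8182 + 936.625 − 290 + 5 = 1133.4432 kcal/day.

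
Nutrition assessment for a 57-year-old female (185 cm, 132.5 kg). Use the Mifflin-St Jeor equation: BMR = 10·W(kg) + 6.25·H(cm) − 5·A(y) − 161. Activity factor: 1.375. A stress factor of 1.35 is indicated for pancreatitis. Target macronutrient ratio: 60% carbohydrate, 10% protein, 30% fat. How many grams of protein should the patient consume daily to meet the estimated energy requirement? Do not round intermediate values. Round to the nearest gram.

94 g/day

Mifflin-St Jeor (female): BMR = 10(132.5) + 6.25(185) − 5(57) − 161 = 1325 + 1156.25 − 285 − 161 = 2035.25 kcal/day.
TEE = 2035.25 × 1.375 = 2798.4688 kcal/day.
With stress factor 1.35: 2798.4688 × 1.35 = 3777.9328 kcal/day.
Protein energy = 10% × 3777.9328 = 377.7933 kcal.
Protein = 377.7933 ÷ 4 kcal/g = 94.4483 g.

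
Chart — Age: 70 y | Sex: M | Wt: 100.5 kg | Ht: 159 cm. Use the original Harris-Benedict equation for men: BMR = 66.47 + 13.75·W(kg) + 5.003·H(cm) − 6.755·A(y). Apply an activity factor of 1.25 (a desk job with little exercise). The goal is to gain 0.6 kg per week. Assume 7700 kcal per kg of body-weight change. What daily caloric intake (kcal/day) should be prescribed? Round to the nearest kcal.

2874 kcal/day

Harris-Benedict: BMR = 66.47 + 13.75(100.5) + 5.003(159) − 6.755(70) = 1770.972 kcal/day.
TEE = 1770.972 × 1.25 = 2213.715 kcal/day.
Required daily surplus = 0.6 × 7700 ÷ 7 = 660 kcal/day.
Target intake = 2213.715 + 660 = 2873.715 kcal/day.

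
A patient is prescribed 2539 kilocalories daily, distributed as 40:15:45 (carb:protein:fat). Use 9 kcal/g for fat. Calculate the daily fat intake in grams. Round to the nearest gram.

Fat energy = 45% × 2539 = 1142.55 kcal.
At 9 kcal/g: 1142.55 ÷ 9 = 126.95 g.

127 g/day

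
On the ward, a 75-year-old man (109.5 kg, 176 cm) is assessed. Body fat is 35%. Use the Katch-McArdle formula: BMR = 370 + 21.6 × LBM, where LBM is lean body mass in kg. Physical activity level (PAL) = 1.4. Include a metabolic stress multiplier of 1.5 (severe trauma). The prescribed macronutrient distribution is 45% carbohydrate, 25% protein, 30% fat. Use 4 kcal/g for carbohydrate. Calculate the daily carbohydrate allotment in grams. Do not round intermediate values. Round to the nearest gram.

451 g/day

LBM = 109.5 × (1 − 0.35) = 71.175 kg. Katch-McArdle: BMR = 370 + 21.6 × 71.175 = 1907.38 kcal/day.
TEE = 1907.38 × 1.4 = 2670.332 kcal/day.
With stress factor 1.5: 2670.332 × 1.5 = 4005.498 kcal/day.
Carbohydrate energy = 45% × 4005.498 = 1802.4741 kcal.
Carbohydrate = 1802.4741 ÷ 4 kcal/g = 450.6185 g.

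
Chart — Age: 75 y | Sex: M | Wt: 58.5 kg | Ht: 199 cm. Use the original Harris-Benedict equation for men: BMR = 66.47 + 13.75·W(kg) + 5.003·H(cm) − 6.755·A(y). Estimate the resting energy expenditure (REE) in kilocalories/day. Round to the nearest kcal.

Harris-Benedict: BMR = 66.47 + 13.75(58.5) + 5.003(199) − 6.755(75) = 1359.817 kcal/day.

1360 kilocalories/day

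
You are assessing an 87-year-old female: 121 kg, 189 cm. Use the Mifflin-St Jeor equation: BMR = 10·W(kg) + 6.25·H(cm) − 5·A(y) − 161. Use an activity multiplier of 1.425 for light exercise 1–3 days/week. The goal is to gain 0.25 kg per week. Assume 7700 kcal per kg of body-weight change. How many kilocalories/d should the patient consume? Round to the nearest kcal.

Mifflin-St Jeor (female): BMR = 10(121) + 6.25(189) − 5(87) − 161 = 1210 + 1181.25 − 435 − 161 = 1795.25 kcal/day.
TEE = 1795.25 × 1.425 = 2558.2313 kcal/day.
Required daily surplus = 0.25 × 7700 ÷ 7 = 275 kcal/day.
Target intake = 2558.2313 + 275 = 2833.2313 kcal/day.

2833 kilocalories/d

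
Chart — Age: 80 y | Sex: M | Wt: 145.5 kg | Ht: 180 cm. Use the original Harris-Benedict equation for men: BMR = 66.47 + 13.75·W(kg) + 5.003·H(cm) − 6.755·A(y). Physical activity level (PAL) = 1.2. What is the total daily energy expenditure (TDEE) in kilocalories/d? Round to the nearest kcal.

2913 kilocalories/d

Harris-Benedict: BMR = 66.47 + 13.75(145.5) + 5.003(180) − 6.755(80) = 2427.235 kcal/day.
TEE = BMR × activity factor = 2427.235 × 1.2 = 2912.682 kcal/day.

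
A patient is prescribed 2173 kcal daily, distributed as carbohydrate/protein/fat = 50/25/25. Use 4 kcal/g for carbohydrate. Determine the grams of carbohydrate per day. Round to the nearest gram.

Carbohydrate energy = 50% × 2173 = 1086.5 kcal.
At 4 kcal/g: 1086.5 ÷ 4 = 271.625 g.

272 g/day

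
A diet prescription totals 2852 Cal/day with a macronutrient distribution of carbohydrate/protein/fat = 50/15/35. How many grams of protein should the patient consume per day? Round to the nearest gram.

Protein energy = 15% × 2852 = 427.8 kcal.
At 4 kcal/g: 427.8 ÷ 4 = 106.95 g.

107 g/day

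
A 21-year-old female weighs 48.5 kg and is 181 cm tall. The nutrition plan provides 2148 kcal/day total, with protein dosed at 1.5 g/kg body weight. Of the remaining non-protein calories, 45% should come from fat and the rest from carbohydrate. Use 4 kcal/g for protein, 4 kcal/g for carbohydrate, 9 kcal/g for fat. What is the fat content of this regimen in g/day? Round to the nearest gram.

93 g/day

Protein = 1.5 × 48.5 = 72.75 g → 72.75 × 4 = 291 kcal.
Non-protein calories = 2148 − 291 = 1857 kcal.
Fat: 45% × 1857 = 835.65 kcal; carbohydrate: 1021.35 kcal.
Fat: 835.65 kcal ÷ 9 kcal/g = 92.85 g.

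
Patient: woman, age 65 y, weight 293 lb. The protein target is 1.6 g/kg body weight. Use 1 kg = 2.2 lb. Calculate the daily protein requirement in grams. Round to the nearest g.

213 g/day

Weight in kg = 293 ÷ 2.2 = 133.1818 kg.
Protein = 1.6 g/kg × 133.1818 kg = 213.0909 g/day.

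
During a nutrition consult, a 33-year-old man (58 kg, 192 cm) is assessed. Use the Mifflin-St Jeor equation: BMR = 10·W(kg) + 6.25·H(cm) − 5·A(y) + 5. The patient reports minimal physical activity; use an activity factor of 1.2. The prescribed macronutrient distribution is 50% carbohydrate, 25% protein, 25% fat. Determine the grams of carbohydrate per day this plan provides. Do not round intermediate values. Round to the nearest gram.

Mifflin-St Jeor (male): BMR = 10(58) + 6.25(192) − 5(33) + 5 = 580 + 1200 − 165 + 5 = 1620 kcal/day.
TEE = 1620 × 1.2 = 1944 kcal/day.
Carbohydrate energy = 50% × 1944 = 972 kcal.
Carbohydrate = 972 ÷ 4 kcal/g = 243 g.

243 g/day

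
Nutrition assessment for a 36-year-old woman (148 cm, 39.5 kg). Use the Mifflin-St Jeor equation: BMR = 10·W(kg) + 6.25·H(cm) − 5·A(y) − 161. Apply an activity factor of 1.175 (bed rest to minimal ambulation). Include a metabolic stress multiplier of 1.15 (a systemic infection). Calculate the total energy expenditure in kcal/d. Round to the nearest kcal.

1323 kcal/d

Mifflin-St Jeor (female): BMR = 10(39.5) + 6.25(148) − 5(36) − 161 = 395 + 925 − 180 − 161 = 979 kcal/day.
TEE = BMR × activity factor = 979 × 1.175 = 1150.325 kcal/day.
Apply stress factor: 1150.325 × 1.15 = 1322.8738 kcal/day.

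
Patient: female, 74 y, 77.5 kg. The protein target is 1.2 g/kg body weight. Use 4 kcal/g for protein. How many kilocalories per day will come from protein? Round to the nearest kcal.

Protein = 1.2 g/kg × 77.5 kg = 93 g/day.
Protein energy = 93 g × 4 kcal/g = 372 kcal/day.

372 kcal/day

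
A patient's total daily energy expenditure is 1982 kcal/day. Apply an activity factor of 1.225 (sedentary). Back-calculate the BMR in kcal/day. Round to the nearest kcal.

1618 kcal/day

BMR = TEE ÷ activity factor = 1982 ÷ 1.225 = 1617.9592 kcal/day.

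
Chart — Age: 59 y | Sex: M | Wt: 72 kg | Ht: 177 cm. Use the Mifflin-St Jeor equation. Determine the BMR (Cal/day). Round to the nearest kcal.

Mifflin-St Jeor (male): BMR = 10(72) + 6.25(177) − 5(59) + 5 = 720 + 1106.25 − 295 + 5 = 1536.25 kcal/day.

1536 Cal/day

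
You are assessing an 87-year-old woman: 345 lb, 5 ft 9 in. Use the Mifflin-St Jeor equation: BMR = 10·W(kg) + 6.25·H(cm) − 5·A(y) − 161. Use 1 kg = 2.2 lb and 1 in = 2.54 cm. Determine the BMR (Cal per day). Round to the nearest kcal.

2068 Cal per day

Convert to metric: weight = 345 ÷ 2.2 = 156.8182 kg; height = (5×12 + 9) × 2.54 = 69 × 2.54 = 175.26 cm.
Mifflin-St Jeor (female): BMR = 10(156.8182) + 6.25(175.26) − 5(87) − 161 = 1568.1818 + 1095.375 − 435 − 161 = 2067.5568 kcal/day.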